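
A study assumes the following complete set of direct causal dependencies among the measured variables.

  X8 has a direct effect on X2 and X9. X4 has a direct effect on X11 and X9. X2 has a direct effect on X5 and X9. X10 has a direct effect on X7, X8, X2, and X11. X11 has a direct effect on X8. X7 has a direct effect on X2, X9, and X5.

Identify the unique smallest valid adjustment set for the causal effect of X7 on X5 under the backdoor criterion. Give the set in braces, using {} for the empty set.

Variables eligible for adjustment (non-descendants of X7, excluding X7 and X5): {X10, X11, X4, X8}.
Backdoor paths from X7 to X5:
  P1: X7 <- X10 -> X11 <- X4 -> X9 <- X8 -> X2 -> X5
  P2: X7 <- X10 -> X11 <- X4 -> X9 <- X2 -> X5
  P3: X7 <- X10 -> X11 -> X8 -> X2 -> X5
  P4: X7 <- X10 -> X11 -> X8 -> X9 <- X2 -> X5
  P5: X7 <- X10 -> X8 <- X11 <- X4 -> X9 <- X2 -> X5
  P6: X7 <- X10 -> X8 -> X2 -> X5
  P7: X7 <- X10 -> X8 -> X9 <- X2 -> X5
  P8: X7 <- X10 -> X2 -> X5
The empty set is not sufficient: P3 (X7 <- X10 -> X11 -> X8 -> X2 -> X5) has no collider blocking it and no conditioned non-collider, so it is open.
Try {X10}:
  P1: blocked at fork node X10 ∈ conditioning set.
  P2: blocked at fork node X10 ∈ conditioning set.
  P3: blocked at fork node X10 ∈ conditioning set.
  P4: blocked at fork node X10 ∈ conditioning set.
  P5: blocked at fork node X10 ∈ conditioning set.
  P6: blocked at fork node X10 ∈ conditioning set.
  P7: blocked at fork node X10 ∈ conditioning set.
  P8: blocked at fork node X10 ∈ conditioning set.
{X10} contains no descendant of X7 and blocks every backdoor path.
No other singleton works — e.g. {X4} leaves P3 open — so {X10} is the unique smallest valid adjustment set.

{X10}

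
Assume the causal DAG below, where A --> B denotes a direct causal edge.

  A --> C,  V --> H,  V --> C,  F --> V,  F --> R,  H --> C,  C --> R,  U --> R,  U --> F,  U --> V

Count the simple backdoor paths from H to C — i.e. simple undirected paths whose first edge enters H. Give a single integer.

5

A backdoor path from H to C is any simple undirected path whose first edge points into H (i.e. leaves H via a parent).
Parents of H: {V}.
Enumerating:
  P1: H <- V <- U -> F -> R <- C
  P2: H <- V <- U -> R <- C
  P3: H <- V <- F <- U -> R <- C
  P4: H <- V <- F -> R <- C
  P5: H <- V -> C
That exhausts the simple backdoor paths. Count: 5.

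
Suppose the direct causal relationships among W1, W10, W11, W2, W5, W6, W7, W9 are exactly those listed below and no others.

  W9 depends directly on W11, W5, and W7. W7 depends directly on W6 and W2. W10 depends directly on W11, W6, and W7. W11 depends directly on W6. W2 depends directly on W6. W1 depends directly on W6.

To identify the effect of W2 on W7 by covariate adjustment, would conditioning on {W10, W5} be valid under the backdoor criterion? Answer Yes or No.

No

Backdoor paths from W2 to W7 (paths whose first edge points into W2):
  P1: W2 <- W6 -> W11 -> W10 <- W7
  P2: W2 <- W6 -> W11 -> W9 <- W7
  P3: W2 <- W6 -> W7
  P4: W2 <- W6 -> W10 <- W11 -> W9 <- W7
  P5: W2 <- W6 -> W10 <- W7
Condition 1 (no descendant of W2 in the set): FAILS — W10 is a descendant of W2.
Condition 2 (every backdoor path blocked by {W10, W5}):
  P1: open — collider(s) W10 are conditioned on (or have a conditioned descendant) and no non-collider on the path is in the set.
  P2: blocked at collider W9 (neither it nor any descendant is in the conditioning set).
  P3: open — no interior node is in the conditioning set.
  P4: blocked at collider W9 (neither it nor any descendant is in the conditioning set).
  P5: open — collider(s) W10 are conditioned on (or have a conditioned descendant) and no non-collider on the path is in the set.
{W10, W5} does not satisfy the backdoor criterion.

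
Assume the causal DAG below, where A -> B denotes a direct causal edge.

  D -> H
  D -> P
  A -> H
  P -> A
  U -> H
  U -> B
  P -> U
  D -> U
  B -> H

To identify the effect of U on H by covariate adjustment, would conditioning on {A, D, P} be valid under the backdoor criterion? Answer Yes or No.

Backdoor paths from U to H (paths whose first edge points into U):
  P1: U <- D -> P -> A -> H
  P2: U <- D -> H
  P3: U <- P <- D -> H
  P4: U <- P -> A -> H
Condition 1 (no descendant of U in the set): holds — descendants of U are {B, H}; none are in {A, D, P}.
Condition 2 (every backdoor path blocked by {A, D, P}):
  P1: blocked at fork node D ∈ conditioning set.
  P2: blocked at fork node D ∈ conditioning set.
  P3: blocked at chain node P ∈ conditioning set.
  P4: blocked at fork node P ∈ conditioning set.
{A, D, P} satisfies the backdoor criterion.

Yes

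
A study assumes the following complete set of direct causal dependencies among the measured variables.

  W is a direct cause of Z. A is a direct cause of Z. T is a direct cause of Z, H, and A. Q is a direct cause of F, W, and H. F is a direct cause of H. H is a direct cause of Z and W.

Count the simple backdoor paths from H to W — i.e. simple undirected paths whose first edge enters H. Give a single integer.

A backdoor path from H to W is any simple undirected path whose first edge points into H (i.e. leaves H via a parent).
Parents of H: {F, Q, T}.
Enumerating:
  P1: H <- T -> A -> Z <- W
  P2: H <- T -> Z <- W
  P3: H <- Q -> W
  P4: H <- F <- Q -> W
That exhausts the simple backdoor paths. Count: 4.

4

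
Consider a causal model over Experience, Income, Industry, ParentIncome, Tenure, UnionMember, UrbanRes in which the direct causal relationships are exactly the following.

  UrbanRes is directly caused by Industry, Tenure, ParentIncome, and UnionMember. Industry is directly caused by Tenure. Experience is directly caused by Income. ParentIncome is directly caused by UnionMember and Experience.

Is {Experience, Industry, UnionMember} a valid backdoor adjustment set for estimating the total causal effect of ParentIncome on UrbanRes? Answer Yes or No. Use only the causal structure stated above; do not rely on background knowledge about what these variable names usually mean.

Backdoor paths from ParentIncome to UrbanRes (paths whose first edge points into ParentIncome):
  P1: ParentIncome <- UnionMember -> UrbanRes
Condition 1 (no descendant of ParentIncome in the set): holds — descendants of ParentIncome are {UrbanRes}; none are in {Experience, Industry, UnionMember}.
Condition 2 (every backdoor path blocked by {Experience, Industry, UnionMember}):
  P1: blocked at fork node UnionMember ∈ conditioning set.
{Experience, Industry, UnionMember} satisfies the backdoor criterion.

Yes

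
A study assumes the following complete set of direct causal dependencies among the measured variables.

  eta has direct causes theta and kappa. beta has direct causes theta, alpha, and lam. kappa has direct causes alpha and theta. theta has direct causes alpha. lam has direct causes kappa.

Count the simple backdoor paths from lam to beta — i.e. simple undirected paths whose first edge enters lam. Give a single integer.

6

A backdoor path from lam to beta is any simple undirected path whose first edge points into lam (i.e. leaves lam via a parent).
Parents of lam: {kappa}.
Enumerating:
  P1: lam <- kappa <- alpha -> theta -> beta
  P2: lam <- kappa <- alpha -> beta
  P3: lam <- kappa <- theta <- alpha -> beta
  P4: lam <- kappa <- theta -> beta
  P5: lam <- kappa -> eta <- theta <- alpha -> beta
  P6: lam <- kappa -> eta <- theta -> beta
That exhausts the simple backdoor paths. Count: 6.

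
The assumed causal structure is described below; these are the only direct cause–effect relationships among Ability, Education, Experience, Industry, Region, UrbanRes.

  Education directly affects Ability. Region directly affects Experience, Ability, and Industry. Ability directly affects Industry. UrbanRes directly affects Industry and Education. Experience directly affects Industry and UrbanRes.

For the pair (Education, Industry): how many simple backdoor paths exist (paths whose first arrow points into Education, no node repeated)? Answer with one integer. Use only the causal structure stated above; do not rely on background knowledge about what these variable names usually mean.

4

A backdoor path from Education to Industry is any simple undirected path whose first edge points into Education (i.e. leaves Education via a parent).
Parents of Education: {UrbanRes}.
Enumerating:
  P1: Education <- UrbanRes <- Experience <- Region -> Ability -> Industry
  P2: Education <- UrbanRes <- Experience <- Region -> Industry
  P3: Education <- UrbanRes <- Experience -> Industry
  P4: Education <- UrbanRes -> Industry
That exhausts the simple backdoor paths. Count: 4.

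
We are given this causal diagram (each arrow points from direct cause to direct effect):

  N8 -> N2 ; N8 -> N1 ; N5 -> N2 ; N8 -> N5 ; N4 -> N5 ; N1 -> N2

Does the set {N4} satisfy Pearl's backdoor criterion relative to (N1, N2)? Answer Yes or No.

Backdoor paths from N1 to N2 (paths whose first edge points into N1):
  P1: N1 <- N8 -> N5 -> N2
  P2: N1 <- N8 -> N2
Condition 1 (no descendant of N1 in the set): holds — descendants of N1 are {N2}; none are in {N4}.
Condition 2 (every backdoor path blocked by {N4}):
  P1: open — no interior node is in the conditioning set.
  P2: open — no interior node is in the conditioning set.
{N4} does not satisfy the backdoor criterion.

No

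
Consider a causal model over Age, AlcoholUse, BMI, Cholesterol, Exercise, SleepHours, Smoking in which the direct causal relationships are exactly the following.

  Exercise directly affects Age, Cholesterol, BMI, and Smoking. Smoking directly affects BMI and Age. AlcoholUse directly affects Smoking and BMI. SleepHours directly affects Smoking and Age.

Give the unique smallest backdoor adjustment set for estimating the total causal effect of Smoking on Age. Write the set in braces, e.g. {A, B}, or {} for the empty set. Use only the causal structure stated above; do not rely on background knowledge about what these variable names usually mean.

Variables eligible for adjustment (non-descendants of Smoking, excluding Smoking and Age): {AlcoholUse, Cholesterol, Exercise, SleepHours}.
Backdoor paths from Smoking to Age:
  P1: Smoking <- AlcoholUse -> BMI <- Exercise -> Age
  P2: Smoking <- Exercise -> Age
  P3: Smoking <- SleepHours -> Age
The empty set is not sufficient: P2 (Smoking <- Exercise -> Age) has no collider blocking it and no conditioned non-collider, so it is open.
Try {Exercise, SleepHours}:
  P1: blocked at collider BMI (neither it nor any descendant is in the conditioning set).
  P2: blocked at fork node Exercise ∈ conditioning set.
  P3: blocked at fork node SleepHours ∈ conditioning set.
{Exercise, SleepHours} contains no descendant of Smoking and blocks every backdoor path.
Every element of {Exercise, SleepHours} is needed (dropping Exercise leaves P2 open; dropping SleepHours leaves P3 open), so no proper subset is valid.
Among all size-2 subsets of the eligible variables, only {Exercise, SleepHours} blocks every backdoor path, so it is the unique smallest valid adjustment set.

{Exercise, SleepHours}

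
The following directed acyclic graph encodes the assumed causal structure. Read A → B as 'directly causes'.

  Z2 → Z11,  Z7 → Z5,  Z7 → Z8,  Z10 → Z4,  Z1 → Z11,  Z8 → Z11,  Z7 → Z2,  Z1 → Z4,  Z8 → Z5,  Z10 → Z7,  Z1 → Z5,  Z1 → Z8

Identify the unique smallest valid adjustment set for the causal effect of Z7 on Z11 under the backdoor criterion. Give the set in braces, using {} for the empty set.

{}

Variables eligible for adjustment (non-descendants of Z7, excluding Z7 and Z11): {Z1, Z10, Z4}.
Backdoor paths from Z7 to Z11:
  P1: Z7 <- Z10 -> Z4 <- Z1 -> Z8 -> Z11
  P2: Z7 <- Z10 -> Z4 <- Z1 -> Z5 <- Z8 -> Z11
  P3: Z7 <- Z10 -> Z4 <- Z1 -> Z11
Each backdoor path contains an unconditioned collider, so every path is already blocked with the empty conditioning set:
  P1: blocked at collider Z4 (neither it nor any descendant is in the conditioning set).
  P2: blocked at collider Z4 (neither it nor any descendant is in the conditioning set).
  P3: blocked at collider Z4 (neither it nor any descendant is in the conditioning set).
The empty set is therefore the unique smallest valid set.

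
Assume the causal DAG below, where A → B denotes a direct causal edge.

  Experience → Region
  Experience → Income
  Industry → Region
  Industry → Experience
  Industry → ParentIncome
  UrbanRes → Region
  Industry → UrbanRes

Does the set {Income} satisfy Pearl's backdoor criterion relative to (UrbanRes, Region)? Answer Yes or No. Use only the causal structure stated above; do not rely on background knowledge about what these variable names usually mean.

Backdoor paths from UrbanRes to Region (paths whose first edge points into UrbanRes):
  P1: UrbanRes <- Industry -> Experience -> Region
  P2: UrbanRes <- Industry -> Region
Condition 1 (no descendant of UrbanRes in the set): holds — descendants of UrbanRes are {Region}; none are in {Income}.
Condition 2 (every backdoor path blocked by {Income}):
  P1: open — no interior node is in the conditioning set.
  P2: open — no interior node is in the conditioning set.
{Income} does not satisfy the backdoor criterion.

No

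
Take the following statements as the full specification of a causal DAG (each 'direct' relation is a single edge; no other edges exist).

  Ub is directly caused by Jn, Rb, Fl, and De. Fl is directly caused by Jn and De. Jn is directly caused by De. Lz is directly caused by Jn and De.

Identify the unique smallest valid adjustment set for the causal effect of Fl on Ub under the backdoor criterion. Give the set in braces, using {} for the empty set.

{De, Jn}

Variables eligible for adjustment (non-descendants of Fl, excluding Fl and Ub): {De, Jn, Lz, Rb}.
Backdoor paths from Fl to Ub:
  P1: Fl <- De -> Jn -> Ub
  P2: Fl <- De -> Lz <- Jn -> Ub
  P3: Fl <- De -> Ub
  P4: Fl <- Jn <- De -> Ub
  P5: Fl <- Jn -> Lz <- De -> Ub
  P6: Fl <- Jn -> Ub
The empty set is not sufficient: P1 (Fl <- De -> Jn -> Ub) has no collider blocking it and no conditioned non-collider, so it is open.
Try {De, Jn}:
  P1: blocked at fork node De ∈ conditioning set.
  P2: blocked at fork node De ∈ conditioning set.
  P3: blocked at fork node De ∈ conditioning set.
  P4: blocked at chain node Jn ∈ conditioning set.
  P5: blocked at fork node Jn ∈ conditioning set.
  P6: blocked at fork node Jn ∈ conditioning set.
{De, Jn} contains no descendant of Fl and blocks every backdoor path.
Every element of {De, Jn} is needed (dropping De leaves P3 open; dropping Jn leaves P6 open), so no proper subset is valid.
Among all size-2 subsets of the eligible variables, only {De, Jn} blocks every backdoor path, so it is the unique smallest valid adjustment set.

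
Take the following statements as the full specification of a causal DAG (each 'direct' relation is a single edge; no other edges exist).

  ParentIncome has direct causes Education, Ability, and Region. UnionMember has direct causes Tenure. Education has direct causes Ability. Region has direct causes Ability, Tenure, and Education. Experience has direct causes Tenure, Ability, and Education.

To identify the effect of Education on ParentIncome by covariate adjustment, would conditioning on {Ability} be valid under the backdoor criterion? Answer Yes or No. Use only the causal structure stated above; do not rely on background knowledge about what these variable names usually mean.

Yes

Backdoor paths from Education to ParentIncome (paths whose first edge points into Education):
  P1: Education <- Ability -> Experience <- Tenure -> Region -> ParentIncome
  P2: Education <- Ability -> Region -> ParentIncome
  P3: Education <- Ability -> ParentIncome
Condition 1 (no descendant of Education in the set): holds — descendants of Education are {Experience, ParentIncome, Region}; none are in {Ability}.
Condition 2 (every backdoor path blocked by {Ability}):
  P1: blocked at fork node Ability ∈ conditioning set.
  P2: blocked at fork node Ability ∈ conditioning set.
  P3: blocked at fork node Ability ∈ conditioning set.
{Ability} satisfies the backdoor criterion.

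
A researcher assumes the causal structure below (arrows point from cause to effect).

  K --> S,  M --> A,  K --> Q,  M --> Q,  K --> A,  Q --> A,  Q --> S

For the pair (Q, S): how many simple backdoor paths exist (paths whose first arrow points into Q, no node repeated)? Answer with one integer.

2

A backdoor path from Q to S is any simple undirected path whose first edge points into Q (i.e. leaves Q via a parent).
Parents of Q: {K, M}.
Enumerating:
  P1: Q <- K -> S
  P2: Q <- M -> A <- K -> S
That exhausts the simple backdoor paths. Count: 2.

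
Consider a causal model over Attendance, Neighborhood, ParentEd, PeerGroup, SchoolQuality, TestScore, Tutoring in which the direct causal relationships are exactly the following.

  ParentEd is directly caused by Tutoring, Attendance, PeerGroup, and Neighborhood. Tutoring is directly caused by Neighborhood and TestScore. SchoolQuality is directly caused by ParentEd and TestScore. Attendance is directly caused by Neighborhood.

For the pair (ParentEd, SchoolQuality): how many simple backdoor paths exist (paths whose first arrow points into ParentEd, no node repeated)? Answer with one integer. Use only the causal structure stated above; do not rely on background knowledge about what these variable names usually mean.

3

A backdoor path from ParentEd to SchoolQuality is any simple undirected path whose first edge points into ParentEd (i.e. leaves ParentEd via a parent).
Parents of ParentEd: {Attendance, Neighborhood, PeerGroup, Tutoring}.
Enumerating:
  P1: ParentEd <- Neighborhood -> Tutoring <- TestScore -> SchoolQuality
  P2: ParentEd <- Tutoring <- TestScore -> SchoolQuality
  P3: ParentEd <- Attendance <- Neighborhood -> Tutoring <- TestScore -> SchoolQuality
That exhausts the simple backdoor paths. Count: 3.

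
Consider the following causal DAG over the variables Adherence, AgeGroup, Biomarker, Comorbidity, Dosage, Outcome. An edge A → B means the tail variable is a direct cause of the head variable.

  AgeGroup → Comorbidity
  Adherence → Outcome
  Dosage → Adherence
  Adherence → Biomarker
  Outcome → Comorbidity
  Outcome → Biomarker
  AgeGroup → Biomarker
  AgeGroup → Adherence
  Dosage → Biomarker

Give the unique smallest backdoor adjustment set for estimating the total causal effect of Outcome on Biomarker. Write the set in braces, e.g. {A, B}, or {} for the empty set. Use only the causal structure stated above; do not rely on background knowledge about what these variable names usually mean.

{Adherence}

Variables eligible for adjustment (non-descendants of Outcome, excluding Outcome and Biomarker): {Adherence, AgeGroup, Dosage}.
Backdoor paths from Outcome to Biomarker:
  P1: Outcome <- Adherence <- Dosage -> Biomarker
  P2: Outcome <- Adherence <- AgeGroup -> Biomarker
  P3: Outcome <- Adherence -> Biomarker
The empty set is not sufficient: P1 (Outcome <- Adherence <- Dosage -> Biomarker) has no collider blocking it and no conditioned non-collider, so it is open.
Try {Adherence}:
  P1: blocked at chain node Adherence ∈ conditioning set.
  P2: blocked at chain node Adherence ∈ conditioning set.
  P3: blocked at fork node Adherence ∈ conditioning set.
{Adherence} contains no descendant of Outcome and blocks every backdoor path.
No other singleton works — e.g. {Dosage} leaves P2 open — so {Adherence} is the unique smallest valid adjustment set.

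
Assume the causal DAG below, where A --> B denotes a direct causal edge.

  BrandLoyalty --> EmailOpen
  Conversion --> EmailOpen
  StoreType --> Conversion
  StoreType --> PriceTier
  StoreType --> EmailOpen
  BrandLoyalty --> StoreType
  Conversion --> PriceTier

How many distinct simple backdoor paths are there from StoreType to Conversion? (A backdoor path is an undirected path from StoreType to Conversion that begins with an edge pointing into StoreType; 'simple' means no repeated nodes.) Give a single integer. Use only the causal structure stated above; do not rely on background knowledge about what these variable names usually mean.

1

A backdoor path from StoreType to Conversion is any simple undirected path whose first edge points into StoreType (i.e. leaves StoreType via a parent).
Parents of StoreType: {BrandLoyalty}.
Enumerating:
  P1: StoreType <- BrandLoyalty -> EmailOpen <- Conversion
That exhausts the simple backdoor paths. Count: 1.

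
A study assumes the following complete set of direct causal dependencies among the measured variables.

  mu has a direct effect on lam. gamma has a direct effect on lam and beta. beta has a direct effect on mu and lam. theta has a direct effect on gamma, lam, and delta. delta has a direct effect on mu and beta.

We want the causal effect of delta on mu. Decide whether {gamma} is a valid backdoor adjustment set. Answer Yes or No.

Yes

Backdoor paths from delta to mu (paths whose first edge points into delta):
  P1: delta <- theta -> gamma -> beta -> mu
  P2: delta <- theta -> gamma -> beta -> lam <- mu
  P3: delta <- theta -> gamma -> lam <- beta -> mu
  P4: delta <- theta -> gamma -> lam <- mu
  P5: delta <- theta -> lam <- gamma -> beta -> mu
  P6: delta <- theta -> lam <- beta -> mu
  P7: delta <- theta -> lam <- mu
Condition 1 (no descendant of delta in the set): holds — descendants of delta are {beta, lam, mu}; none are in {gamma}.
Condition 2 (every backdoor path blocked by {gamma}):
  P1: blocked at chain node gamma ∈ conditioning set.
  P2: blocked at chain node gamma ∈ conditioning set.
  P3: blocked at chain node gamma ∈ conditioning set.
  P4: blocked at chain node gamma ∈ conditioning set.
  P5: blocked at collider lam (neither it nor any descendant is in the conditioning set).
  P6: blocked at collider lam (neither it nor any descendant is in the conditioning set).
  P7: blocked at collider lam (neither it nor any descendant is in the conditioning set).
{gamma} satisfies the backdoor criterion.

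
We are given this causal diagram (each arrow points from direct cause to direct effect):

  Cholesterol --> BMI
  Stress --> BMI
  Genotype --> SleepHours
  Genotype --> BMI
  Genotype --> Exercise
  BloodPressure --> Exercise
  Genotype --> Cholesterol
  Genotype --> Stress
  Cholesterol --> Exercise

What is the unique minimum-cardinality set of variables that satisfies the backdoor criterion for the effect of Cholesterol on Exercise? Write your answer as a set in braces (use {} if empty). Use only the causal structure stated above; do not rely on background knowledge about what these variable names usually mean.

Variables eligible for adjustment (non-descendants of Cholesterol, excluding Cholesterol and Exercise): {BloodPressure, Genotype, SleepHours, Stress}.
Backdoor paths from Cholesterol to Exercise:
  P1: Cholesterol <- Genotype -> Exercise
The empty set is not sufficient: P1 (Cholesterol <- Genotype -> Exercise) has no collider blocking it and no conditioned non-collider, so it is open.
Try {Genotype}:
  P1: blocked at fork node Genotype ∈ conditioning set.
{Genotype} contains no descendant of Cholesterol and blocks every backdoor path.
No other singleton works — e.g. {BloodPressure} leaves P1 open — so {Genotype} is the unique smallest valid adjustment set.

{Genotype}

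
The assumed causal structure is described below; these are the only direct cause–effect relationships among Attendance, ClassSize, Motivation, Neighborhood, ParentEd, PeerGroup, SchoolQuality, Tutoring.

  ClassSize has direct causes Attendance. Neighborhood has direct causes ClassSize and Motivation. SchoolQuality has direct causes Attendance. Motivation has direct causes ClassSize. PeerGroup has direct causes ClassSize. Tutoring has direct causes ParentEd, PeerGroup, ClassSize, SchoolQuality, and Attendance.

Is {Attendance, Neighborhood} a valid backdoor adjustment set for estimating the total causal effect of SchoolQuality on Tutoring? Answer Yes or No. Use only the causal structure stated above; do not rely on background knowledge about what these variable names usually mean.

Yes

Backdoor paths from SchoolQuality to Tutoring (paths whose first edge points into SchoolQuality):
  P1: SchoolQuality <- Attendance -> ClassSize -> PeerGroup -> Tutoring
  P2: SchoolQuality <- Attendance -> ClassSize -> Tutoring
  P3: SchoolQuality <- Attendance -> Tutoring
Condition 1 (no descendant of SchoolQuality in the set): holds — descendants of SchoolQuality are {Tutoring}; none are in {Attendance, Neighborhood}.
Condition 2 (every backdoor path blocked by {Attendance, Neighborhood}):
  P1: blocked at fork node Attendance ∈ conditioning set.
  P2: blocked at fork node Attendance ∈ conditioning set.
  P3: blocked at fork node Attendance ∈ conditioning set.
{Attendance, Neighborhood} satisfies the backdoor criterion.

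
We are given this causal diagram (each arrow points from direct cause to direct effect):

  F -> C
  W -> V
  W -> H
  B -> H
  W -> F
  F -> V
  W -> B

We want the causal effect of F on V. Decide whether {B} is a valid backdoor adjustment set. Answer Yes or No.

No

Backdoor paths from F to V (paths whose first edge points into F):
  P1: F <- W -> V
Condition 1 (no descendant of F in the set): holds — descendants of F are {C, V}; none are in {B}.
Condition 2 (every backdoor path blocked by {B}):
  P1: open — no interior node is in the conditioning set.
{B} does not satisfy the backdoor criterion.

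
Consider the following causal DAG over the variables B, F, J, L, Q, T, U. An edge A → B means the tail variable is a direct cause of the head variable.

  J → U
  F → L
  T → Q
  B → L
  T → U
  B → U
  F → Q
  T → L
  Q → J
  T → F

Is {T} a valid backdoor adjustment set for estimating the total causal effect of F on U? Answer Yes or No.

Yes

Backdoor paths from F to U (paths whose first edge points into F):
  P1: F <- T -> L <- B -> U
  P2: F <- T -> Q -> J -> U
  P3: F <- T -> U
Condition 1 (no descendant of F in the set): holds — descendants of F are {J, L, Q, U}; none are in {T}.
Condition 2 (every backdoor path blocked by {T}):
  P1: blocked at fork node T ∈ conditioning set.
  P2: blocked at fork node T ∈ conditioning set.
  P3: blocked at fork node T ∈ conditioning set.
{T} satisfies the backdoor criterion.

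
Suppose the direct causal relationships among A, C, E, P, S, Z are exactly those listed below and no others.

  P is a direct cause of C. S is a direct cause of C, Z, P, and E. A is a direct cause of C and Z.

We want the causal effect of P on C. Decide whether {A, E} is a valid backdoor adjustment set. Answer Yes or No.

Backdoor paths from P to C (paths whose first edge points into P):
  P1: P <- S -> Z <- A -> C
  P2: P <- S -> C
Condition 1 (no descendant of P in the set): holds — descendants of P are {C}; none are in {A, E}.
Condition 2 (every backdoor path blocked by {A, E}):
  P1: blocked at collider Z (neither it nor any descendant is in the conditioning set).
  P2: open — no interior node is in the conditioning set.
{A, E} does not satisfy the backdoor criterion.

No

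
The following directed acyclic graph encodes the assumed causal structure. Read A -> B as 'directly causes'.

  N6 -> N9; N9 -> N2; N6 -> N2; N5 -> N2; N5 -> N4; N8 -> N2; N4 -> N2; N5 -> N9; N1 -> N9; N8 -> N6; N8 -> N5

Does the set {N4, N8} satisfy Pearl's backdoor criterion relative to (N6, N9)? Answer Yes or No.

Backdoor paths from N6 to N9 (paths whose first edge points into N6):
  P1: N6 <- N8 -> N5 -> N9
  P2: N6 <- N8 -> N5 -> N4 -> N2 <- N9
  P3: N6 <- N8 -> N5 -> N2 <- N9
  P4: N6 <- N8 -> N2 <- N5 -> N9
  P5: N6 <- N8 -> N2 <- N9
  P6: N6 <- N8 -> N2 <- N4 <- N5 -> N9
Condition 1 (no descendant of N6 in the set): holds — descendants of N6 are {N2, N9}; none are in {N4, N8}.
Condition 2 (every backdoor path blocked by {N4, N8}):
  P1: blocked at fork node N8 ∈ conditioning set.
  P2: blocked at fork node N8 ∈ conditioning set.
  P3: blocked at fork node N8 ∈ conditioning set.
  P4: blocked at fork node N8 ∈ conditioning set.
  P5: blocked at fork node N8 ∈ conditioning set.
  P6: blocked at fork node N8 ∈ conditioning set.
{N4, N8} satisfies the backdoor criterion.

Yes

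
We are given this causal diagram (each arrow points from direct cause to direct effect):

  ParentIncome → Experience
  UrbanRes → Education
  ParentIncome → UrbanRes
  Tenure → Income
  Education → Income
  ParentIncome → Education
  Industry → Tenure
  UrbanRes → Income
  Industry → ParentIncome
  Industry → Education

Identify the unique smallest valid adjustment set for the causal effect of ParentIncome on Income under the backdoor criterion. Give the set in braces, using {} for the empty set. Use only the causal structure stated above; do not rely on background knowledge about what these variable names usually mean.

Variables eligible for adjustment (non-descendants of ParentIncome, excluding ParentIncome and Income): {Industry, Tenure}.
Backdoor paths from ParentIncome to Income:
  P1: ParentIncome <- Industry -> Tenure -> Income
  P2: ParentIncome <- Industry -> Education <- UrbanRes -> Income
  P3: ParentIncome <- Industry -> Education -> Income
The empty set is not sufficient: P1 (ParentIncome <- Industry -> Tenure -> Income) has no collider blocking it and no conditioned non-collider, so it is open.
Try {Industry}:
  P1: blocked at fork node Industry ∈ conditioning set.
  P2: blocked at fork node Industry ∈ conditioning set.
  P3: blocked at fork node Industry ∈ conditioning set.
{Industry} contains no descendant of ParentIncome and blocks every backdoor path.
No other singleton works — e.g. {Tenure} leaves P3 open — so {Industry} is the unique smallest valid adjustment set.

{Industry}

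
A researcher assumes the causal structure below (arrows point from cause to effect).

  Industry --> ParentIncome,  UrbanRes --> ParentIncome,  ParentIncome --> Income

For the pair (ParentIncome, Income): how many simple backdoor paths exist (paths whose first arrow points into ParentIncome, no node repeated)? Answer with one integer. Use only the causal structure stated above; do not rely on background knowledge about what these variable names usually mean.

0

A backdoor path from ParentIncome to Income is any simple undirected path whose first edge points into ParentIncome (i.e. leaves ParentIncome via a parent).
Parents of ParentIncome: {Industry, UrbanRes}.
No simple path from any parent of ParentIncome reaches Income without revisiting ParentIncome, so there are no backdoor paths.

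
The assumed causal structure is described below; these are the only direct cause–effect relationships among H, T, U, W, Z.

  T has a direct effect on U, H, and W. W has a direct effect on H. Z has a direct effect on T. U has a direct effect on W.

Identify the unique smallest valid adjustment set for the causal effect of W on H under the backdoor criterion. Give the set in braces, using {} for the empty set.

Variables eligible for adjustment (non-descendants of W, excluding W and H): {T, U, Z}.
Backdoor paths from W to H:
  P1: W <- T -> H
  P2: W <- U <- T -> H
The empty set is not sufficient: P1 (W <- T -> H) has no collider blocking it and no conditioned non-collider, so it is open.
Try {T}:
  P1: blocked at fork node T ∈ conditioning set.
  P2: blocked at fork node T ∈ conditioning set.
{T} contains no descendant of W and blocks every backdoor path.
No other singleton works — e.g. {Z} leaves P1 open — so {T} is the unique smallest valid adjustment set.

{T}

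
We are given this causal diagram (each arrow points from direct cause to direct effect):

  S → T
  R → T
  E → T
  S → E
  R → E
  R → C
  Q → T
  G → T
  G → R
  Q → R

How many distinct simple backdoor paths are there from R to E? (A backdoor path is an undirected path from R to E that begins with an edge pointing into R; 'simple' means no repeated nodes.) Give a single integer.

4

A backdoor path from R to E is any simple undirected path whose first edge points into R (i.e. leaves R via a parent).
Parents of R: {G, Q}.
Enumerating:
  P1: R <- Q -> T <- S -> E
  P2: R <- Q -> T <- E
  P3: R <- G -> T <- S -> E
  P4: R <- G -> T <- E
That exhausts the simple backdoor paths. Count: 4.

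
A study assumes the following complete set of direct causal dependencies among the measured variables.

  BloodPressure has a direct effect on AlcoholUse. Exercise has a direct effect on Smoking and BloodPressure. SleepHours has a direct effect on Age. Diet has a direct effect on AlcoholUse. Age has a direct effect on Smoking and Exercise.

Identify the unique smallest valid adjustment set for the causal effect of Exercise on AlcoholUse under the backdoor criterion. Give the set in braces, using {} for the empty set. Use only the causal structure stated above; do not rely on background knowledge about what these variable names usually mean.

{}

Variables eligible for adjustment (non-descendants of Exercise, excluding Exercise and AlcoholUse): {Age, Diet, SleepHours}.
Backdoor paths from Exercise to AlcoholUse:
  (none)
With no backdoor paths the empty set already satisfies the criterion, and it is trivially minimal.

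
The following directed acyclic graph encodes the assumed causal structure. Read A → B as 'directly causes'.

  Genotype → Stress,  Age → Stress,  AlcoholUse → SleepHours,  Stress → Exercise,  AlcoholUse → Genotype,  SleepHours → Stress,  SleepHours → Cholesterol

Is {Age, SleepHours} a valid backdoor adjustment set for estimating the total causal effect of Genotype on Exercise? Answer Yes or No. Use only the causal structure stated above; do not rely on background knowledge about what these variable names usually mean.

Backdoor paths from Genotype to Exercise (paths whose first edge points into Genotype):
  P1: Genotype <- AlcoholUse -> SleepHours -> Stress -> Exercise
Condition 1 (no descendant of Genotype in the set): holds — descendants of Genotype are {Exercise, Stress}; none are in {Age, SleepHours}.
Condition 2 (every backdoor path blocked by {Age, SleepHours}):
  P1: blocked at chain node SleepHours ∈ conditioning set.
{Age, SleepHours} satisfies the backdoor criterion.

Yes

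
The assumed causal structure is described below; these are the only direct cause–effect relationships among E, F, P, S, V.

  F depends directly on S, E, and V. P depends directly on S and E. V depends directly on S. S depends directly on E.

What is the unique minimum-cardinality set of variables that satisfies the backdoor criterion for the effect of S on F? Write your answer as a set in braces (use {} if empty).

{E}

Variables eligible for adjustment (non-descendants of S, excluding S and F): {E}.
Backdoor paths from S to F:
  P1: S <- E -> F
The empty set is not sufficient: P1 (S <- E -> F) has no collider blocking it and no conditioned non-collider, so it is open.
Try {E}:
  P1: blocked at fork node E ∈ conditioning set.
{E} contains no descendant of S and blocks every backdoor path.
{E} is the unique smallest valid adjustment set.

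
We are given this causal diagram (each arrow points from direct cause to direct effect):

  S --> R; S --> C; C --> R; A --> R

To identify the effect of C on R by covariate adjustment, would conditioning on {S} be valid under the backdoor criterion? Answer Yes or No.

Backdoor paths from C to R (paths whose first edge points into C):
  P1: C <- S -> R
Condition 1 (no descendant of C in the set): holds — descendants of C are {R}; none are in {S}.
Condition 2 (every backdoor path blocked by {S}):
  P1: blocked at fork node S ∈ conditioning set.
{S} satisfies the backdoor criterion.

Yes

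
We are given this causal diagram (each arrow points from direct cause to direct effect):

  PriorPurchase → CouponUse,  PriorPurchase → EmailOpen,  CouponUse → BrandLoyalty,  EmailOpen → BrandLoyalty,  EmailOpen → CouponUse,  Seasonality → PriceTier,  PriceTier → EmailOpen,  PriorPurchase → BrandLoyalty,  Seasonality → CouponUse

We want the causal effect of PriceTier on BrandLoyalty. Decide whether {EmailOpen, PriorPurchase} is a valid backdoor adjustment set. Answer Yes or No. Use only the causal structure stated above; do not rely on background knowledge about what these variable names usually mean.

Backdoor paths from PriceTier to BrandLoyalty (paths whose first edge points into PriceTier):
  P1: PriceTier <- Seasonality -> CouponUse <- PriorPurchase -> EmailOpen -> BrandLoyalty
  P2: PriceTier <- Seasonality -> CouponUse <- PriorPurchase -> BrandLoyalty
  P3: PriceTier <- Seasonality -> CouponUse <- EmailOpen <- PriorPurchase -> BrandLoyalty
  P4: PriceTier <- Seasonality -> CouponUse <- EmailOpen -> BrandLoyalty
  P5: PriceTier <- Seasonality -> CouponUse -> BrandLoyalty
Condition 1 (no descendant of PriceTier in the set): FAILS — EmailOpen is a descendant of PriceTier.
Condition 2 (every backdoor path blocked by {EmailOpen, PriorPurchase}):
  P1: blocked at collider CouponUse (neither it nor any descendant is in the conditioning set).
  P2: blocked at collider CouponUse (neither it nor any descendant is in the conditioning set).
  P3: blocked at collider CouponUse (neither it nor any descendant is in the conditioning set).
  P4: blocked at collider CouponUse (neither it nor any descendant is in the conditioning set).
  P5: open — no interior node is in the conditioning set.
{EmailOpen, PriorPurchase} does not satisfy the backdoor criterion.

No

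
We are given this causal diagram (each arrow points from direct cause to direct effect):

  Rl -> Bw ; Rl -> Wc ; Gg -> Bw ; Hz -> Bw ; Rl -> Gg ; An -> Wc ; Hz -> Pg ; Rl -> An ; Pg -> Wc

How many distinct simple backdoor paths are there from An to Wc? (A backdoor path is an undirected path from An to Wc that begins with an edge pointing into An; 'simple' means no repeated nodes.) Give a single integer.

A backdoor path from An to Wc is any simple undirected path whose first edge points into An (i.e. leaves An via a parent).
Parents of An: {Rl}.
Enumerating:
  P1: An <- Rl -> Gg -> Bw <- Hz -> Pg -> Wc
  P2: An <- Rl -> Bw <- Hz -> Pg -> Wc
  P3: An <- Rl -> Wc
That exhausts the simple backdoor paths. Count: 3.

3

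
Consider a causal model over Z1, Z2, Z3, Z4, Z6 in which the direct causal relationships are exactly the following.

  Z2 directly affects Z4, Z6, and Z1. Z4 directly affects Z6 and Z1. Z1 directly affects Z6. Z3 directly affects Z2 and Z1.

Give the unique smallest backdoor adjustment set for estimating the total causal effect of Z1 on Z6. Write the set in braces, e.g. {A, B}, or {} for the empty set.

{Z2, Z4}

Variables eligible for adjustment (non-descendants of Z1, excluding Z1 and Z6): {Z2, Z3, Z4}.
Backdoor paths from Z1 to Z6:
  P1: Z1 <- Z3 -> Z2 -> Z4 -> Z6
  P2: Z1 <- Z3 -> Z2 -> Z6
  P3: Z1 <- Z2 -> Z4 -> Z6
  P4: Z1 <- Z2 -> Z6
  P5: Z1 <- Z4 <- Z2 -> Z6
  P6: Z1 <- Z4 -> Z6
The empty set is not sufficient: P1 (Z1 <- Z3 -> Z2 -> Z4 -> Z6) has no collider blocking it and no conditioned non-collider, so it is open.
Try {Z2, Z4}:
  P1: blocked at chain node Z2 ∈ conditioning set.
  P2: blocked at chain node Z2 ∈ conditioning set.
  P3: blocked at fork node Z2 ∈ conditioning set.
  P4: blocked at fork node Z2 ∈ conditioning set.
  P5: blocked at chain node Z4 ∈ conditioning set.
  P6: blocked at fork node Z4 ∈ conditioning set.
{Z2, Z4} contains no descendant of Z1 and blocks every backdoor path.
Every element of {Z2, Z4} is needed (dropping Z2 leaves P2 open; dropping Z4 leaves P6 open), so no proper subset is valid.
Among all size-2 subsets of the eligible variables, only {Z2, Z4} blocks every backdoor path, so it is the unique smallest valid adjustment set.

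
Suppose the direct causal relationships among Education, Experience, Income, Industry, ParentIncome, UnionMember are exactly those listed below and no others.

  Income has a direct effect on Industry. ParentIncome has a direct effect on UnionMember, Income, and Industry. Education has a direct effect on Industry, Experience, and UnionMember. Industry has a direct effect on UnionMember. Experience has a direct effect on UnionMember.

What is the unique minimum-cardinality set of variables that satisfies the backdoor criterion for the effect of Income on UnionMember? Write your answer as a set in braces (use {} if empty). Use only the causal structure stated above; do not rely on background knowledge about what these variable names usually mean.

Variables eligible for adjustment (non-descendants of Income, excluding Income and UnionMember): {Education, Experience, ParentIncome}.
Backdoor paths from Income to UnionMember:
  P1: Income <- ParentIncome -> Industry <- Education -> Experience -> UnionMember
  P2: Income <- ParentIncome -> Industry <- Education -> UnionMember
  P3: Income <- ParentIncome -> Industry -> UnionMember
  P4: Income <- ParentIncome -> UnionMember
The empty set is not sufficient: P3 (Income <- ParentIncome -> Industry -> UnionMember) has no collider blocking it and no conditioned non-collider, so it is open.
Try {ParentIncome}:
  P1: blocked at fork node ParentIncome ∈ conditioning set.
  P2: blocked at fork node ParentIncome ∈ conditioning set.
  P3: blocked at fork node ParentIncome ∈ conditioning set.
  P4: blocked at fork node ParentIncome ∈ conditioning set.
{ParentIncome} contains no descendant of Income and blocks every backdoor path.
No other singleton works — e.g. {Education} leaves P3 open — so {ParentIncome} is the unique smallest valid adjustment set.

{ParentIncome}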